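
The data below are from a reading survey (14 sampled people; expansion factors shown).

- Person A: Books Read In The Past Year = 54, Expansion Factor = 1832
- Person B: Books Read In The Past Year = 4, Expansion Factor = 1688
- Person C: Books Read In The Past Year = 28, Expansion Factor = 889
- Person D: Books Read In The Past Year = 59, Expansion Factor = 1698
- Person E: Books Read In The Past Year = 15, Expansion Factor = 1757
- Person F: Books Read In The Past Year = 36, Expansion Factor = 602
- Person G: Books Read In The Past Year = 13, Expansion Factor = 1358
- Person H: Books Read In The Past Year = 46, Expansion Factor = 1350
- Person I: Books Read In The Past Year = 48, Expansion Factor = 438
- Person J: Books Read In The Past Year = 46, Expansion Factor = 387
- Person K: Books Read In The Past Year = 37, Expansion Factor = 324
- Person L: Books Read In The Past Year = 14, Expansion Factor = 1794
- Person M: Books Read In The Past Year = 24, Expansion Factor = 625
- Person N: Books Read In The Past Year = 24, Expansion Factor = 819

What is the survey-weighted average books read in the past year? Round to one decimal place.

30.1

Weighted sum = 469121
Sum of weights = 15561
Weighted mean = 469121 / 15561 = 30.147227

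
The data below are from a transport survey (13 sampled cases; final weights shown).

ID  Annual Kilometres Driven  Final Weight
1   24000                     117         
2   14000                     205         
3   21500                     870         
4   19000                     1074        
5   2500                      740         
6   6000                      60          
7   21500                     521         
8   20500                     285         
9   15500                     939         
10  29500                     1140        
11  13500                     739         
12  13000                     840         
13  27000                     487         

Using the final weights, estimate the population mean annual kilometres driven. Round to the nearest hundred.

18200

Weighted sum = 146273000
Sum of weights = 8017
Weighted mean = 146273000 / 8017 = 18245.354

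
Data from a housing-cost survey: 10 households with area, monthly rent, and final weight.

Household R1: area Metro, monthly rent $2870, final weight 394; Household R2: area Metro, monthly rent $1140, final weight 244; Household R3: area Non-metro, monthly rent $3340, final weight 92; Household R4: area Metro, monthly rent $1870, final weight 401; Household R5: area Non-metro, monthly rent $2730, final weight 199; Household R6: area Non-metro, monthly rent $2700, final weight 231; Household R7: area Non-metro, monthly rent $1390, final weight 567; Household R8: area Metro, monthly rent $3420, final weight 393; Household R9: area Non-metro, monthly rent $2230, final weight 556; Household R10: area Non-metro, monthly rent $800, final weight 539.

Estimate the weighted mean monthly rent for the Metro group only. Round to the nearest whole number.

2446

Metro rows: R1, R2, R4, R8
Weighted sum = 2870×394 + 1140×244 + 1870×401 + 3420×393
  = 1130780 + 278160 + 749870 + 1344060 = 3502870
Sum of weights = 394 + 244 + 401 + 393 = 1432
Weighted mean = 3502870 / 1432 = 2446.1383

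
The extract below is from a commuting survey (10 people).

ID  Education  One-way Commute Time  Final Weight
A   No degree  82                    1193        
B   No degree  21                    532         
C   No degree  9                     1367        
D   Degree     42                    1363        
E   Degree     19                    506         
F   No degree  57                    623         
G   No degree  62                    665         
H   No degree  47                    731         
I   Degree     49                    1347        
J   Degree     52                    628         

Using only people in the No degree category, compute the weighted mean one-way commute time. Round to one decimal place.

45.5

No degree rows: A, B, C, F, G, H
Weighted sum = 82×1193 + 21×532 + 9×1367 + 57×623 + 62×665 + 47×731
  = 232399
Sum of weights = 1193 + 532 + 1367 + 623 + 665 + 731 = 5111
Weighted mean = 232399 / 5111 = 45.470358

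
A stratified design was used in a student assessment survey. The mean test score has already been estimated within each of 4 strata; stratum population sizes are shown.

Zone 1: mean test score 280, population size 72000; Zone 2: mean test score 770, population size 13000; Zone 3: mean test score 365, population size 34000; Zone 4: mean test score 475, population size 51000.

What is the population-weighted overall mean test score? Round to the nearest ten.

390

Σ Nₕ·x̄ₕ = 66805000
Σ Nₕ = 170000
Overall mean = 66805000 / 170000 = 392.97059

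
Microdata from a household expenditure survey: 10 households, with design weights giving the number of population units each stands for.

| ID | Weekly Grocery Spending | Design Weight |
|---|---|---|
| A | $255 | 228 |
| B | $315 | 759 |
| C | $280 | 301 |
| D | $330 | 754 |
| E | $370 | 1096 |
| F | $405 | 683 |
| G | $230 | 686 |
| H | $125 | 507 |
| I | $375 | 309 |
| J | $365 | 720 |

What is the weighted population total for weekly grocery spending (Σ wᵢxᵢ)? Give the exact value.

1912290

Weighted total = 255×228 + 315×759 + 280×301 + 330×754 + 370×1096 + 405×683 + 230×686 + 125×507 + 375×309 + 365×720
  = 1912290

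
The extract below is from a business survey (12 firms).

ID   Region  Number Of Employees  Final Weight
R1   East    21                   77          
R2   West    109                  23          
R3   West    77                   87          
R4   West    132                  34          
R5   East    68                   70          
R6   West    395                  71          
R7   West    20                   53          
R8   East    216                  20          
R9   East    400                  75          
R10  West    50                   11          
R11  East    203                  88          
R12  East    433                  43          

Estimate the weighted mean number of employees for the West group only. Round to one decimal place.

155.4

West rows: R2, R3, R4, R6, R7, R10
Weighted sum = 43349
Sum of weights = 23 + 87 + 34 + 71 + 53 + 11 = 279
Weighted mean = 43349 / 279 = 155.37276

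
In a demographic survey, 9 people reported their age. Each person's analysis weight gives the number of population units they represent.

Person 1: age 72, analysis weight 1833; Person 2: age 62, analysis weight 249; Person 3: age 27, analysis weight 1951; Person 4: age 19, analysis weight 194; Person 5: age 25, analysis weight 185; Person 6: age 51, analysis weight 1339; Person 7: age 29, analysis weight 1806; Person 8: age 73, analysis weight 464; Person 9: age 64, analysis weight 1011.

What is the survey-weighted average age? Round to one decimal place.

47.3

Weighted sum = 72×1833 + 62×249 + 27×1951 + 19×194 + 25×185 + 51×1339 + 29×1806 + 73×464 + 64×1011
  = 427641
Sum of weights = 1833 + 249 + 1951 + 194 + 185 + 1339 + 1806 + 464 + 1011 = 9032
Weighted mean = 427641 / 9032 = 47.347321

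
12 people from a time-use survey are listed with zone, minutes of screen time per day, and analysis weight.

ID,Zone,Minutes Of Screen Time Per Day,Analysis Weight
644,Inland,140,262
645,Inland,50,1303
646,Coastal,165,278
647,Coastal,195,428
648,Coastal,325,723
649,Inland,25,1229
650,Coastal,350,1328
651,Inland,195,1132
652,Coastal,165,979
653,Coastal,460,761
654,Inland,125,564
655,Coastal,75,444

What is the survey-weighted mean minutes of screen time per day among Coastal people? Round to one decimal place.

278.1

Coastal rows: 646, 647, 648, 650, 652, 653, 655
Weighted sum = 165×278 + 195×428 + 325×723 + 350×1328 + 165×979 + 460×761 + 75×444
  = 45870 + 83460 + 234975 + 464800 + 161535 + 350060 + 33300 = 1374000
Sum of weights = 278 + 428 + 723 + 1328 + 979 + 761 + 444 = 4941
Weighted mean = 1374000 / 4941 = 278.08136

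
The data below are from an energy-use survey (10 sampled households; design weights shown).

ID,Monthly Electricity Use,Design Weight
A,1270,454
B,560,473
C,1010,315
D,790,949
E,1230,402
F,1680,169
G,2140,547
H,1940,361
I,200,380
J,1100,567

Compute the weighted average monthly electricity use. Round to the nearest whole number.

Weighted sum = 1270×454 + 560×473 + 1010×315 + 790×949 + 1230×402 + 1680×169 + 2140×547 + 1940×361 + 200×380 + 1100×567
  = 576580 + 264880 + 318150 + 749710 + 494460 + 283920 + 1170580 + 700340 + 76000 + 623700 = 5258320
Sum of weights = 4617
Weighted mean = 5258320 / 4617 = 1138.9041

1139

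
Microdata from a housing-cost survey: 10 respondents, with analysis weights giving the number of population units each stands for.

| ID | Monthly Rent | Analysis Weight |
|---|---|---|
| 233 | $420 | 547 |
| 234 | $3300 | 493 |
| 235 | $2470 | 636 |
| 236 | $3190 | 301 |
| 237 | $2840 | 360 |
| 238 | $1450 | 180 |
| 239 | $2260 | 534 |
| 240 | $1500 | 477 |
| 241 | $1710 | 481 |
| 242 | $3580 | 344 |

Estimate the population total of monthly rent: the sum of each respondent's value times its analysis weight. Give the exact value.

Weighted total = 420×547 + 3300×493 + 2470×636 + 3190×301 + 2840×360 + 1450×180 + 2260×534 + 1500×477 + 1710×481 + 3580×344
  = 9647520

9647520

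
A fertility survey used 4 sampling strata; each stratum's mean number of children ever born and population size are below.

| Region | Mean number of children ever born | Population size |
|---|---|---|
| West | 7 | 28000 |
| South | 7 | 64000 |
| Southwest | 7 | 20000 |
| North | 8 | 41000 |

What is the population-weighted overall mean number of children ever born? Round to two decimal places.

Σ Nₕ·x̄ₕ = 7×28000 + 7×64000 + 7×20000 + 8×41000
  = 1112000
Σ Nₕ = 28000 + 64000 + 20000 + 41000 = 153000
Overall mean = 1112000 / 153000 = 7.2679739

7.27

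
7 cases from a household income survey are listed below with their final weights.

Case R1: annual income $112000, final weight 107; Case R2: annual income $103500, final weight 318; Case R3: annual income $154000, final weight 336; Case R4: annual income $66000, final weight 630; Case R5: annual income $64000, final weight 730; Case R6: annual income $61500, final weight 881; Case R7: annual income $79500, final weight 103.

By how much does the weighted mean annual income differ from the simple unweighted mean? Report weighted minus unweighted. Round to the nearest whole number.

-11851

Unweighted sum = 112000 + 103500 + 154000 + 66000 + 64000 + 61500 + 79500 = 640500
Unweighted mean = 640500 / 7 = 91500
Weighted sum = 112000×107 + 103500×318 + 154000×336 + 66000×630 + 64000×730 + 61500×881 + 79500×103
  = 247311000
Sum of weights = 107 + 318 + 336 + 630 + 730 + 881 + 103 = 3105
Weighted mean = 247311000 / 3105 = 79649.275
Difference (weighted minus unweighted) = -11850.725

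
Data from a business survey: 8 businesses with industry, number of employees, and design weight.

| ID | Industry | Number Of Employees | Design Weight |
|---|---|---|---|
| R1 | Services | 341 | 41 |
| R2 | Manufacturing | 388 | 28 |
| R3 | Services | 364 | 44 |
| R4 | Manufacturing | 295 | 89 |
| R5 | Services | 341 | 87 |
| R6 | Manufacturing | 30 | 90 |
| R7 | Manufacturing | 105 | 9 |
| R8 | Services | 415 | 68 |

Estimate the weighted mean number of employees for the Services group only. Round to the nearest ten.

Services rows: R1, R3, R5, R8
Weighted sum = 341×41 + 364×44 + 341×87 + 415×68
  = 87884
Sum of weights = 41 + 44 + 87 + 68 = 240
Weighted mean = 87884 / 240 = 366.18333

370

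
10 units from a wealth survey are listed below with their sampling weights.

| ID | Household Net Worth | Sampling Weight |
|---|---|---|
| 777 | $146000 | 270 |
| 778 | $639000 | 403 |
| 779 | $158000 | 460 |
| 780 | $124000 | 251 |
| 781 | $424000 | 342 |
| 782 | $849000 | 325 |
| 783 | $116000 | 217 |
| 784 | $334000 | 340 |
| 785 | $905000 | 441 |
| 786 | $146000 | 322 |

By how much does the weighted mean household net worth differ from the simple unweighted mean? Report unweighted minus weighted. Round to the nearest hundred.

-33100

Unweighted sum = 146000 + 639000 + 158000 + 124000 + 424000 + 849000 + 116000 + 334000 + 905000 + 146000 = 3841000
Unweighted mean = 3841000 / 10 = 384100
Weighted sum = 146000×270 + 639000×403 + 158000×460 + 124000×251 + 424000×342 + 849000×325 + 116000×217 + 334000×340 + 905000×441 + 146000×322
  = 39420000 + 257517000 + 72680000 + 31124000 + 145008000 + 275925000 + 25172000 + 113560000 + 399105000 + 47012000 = 1406523000
Sum of weights = 3371
Weighted mean = 1406523000 / 3371 = 417242.06
Difference (unweighted minus weighted) = -33142.065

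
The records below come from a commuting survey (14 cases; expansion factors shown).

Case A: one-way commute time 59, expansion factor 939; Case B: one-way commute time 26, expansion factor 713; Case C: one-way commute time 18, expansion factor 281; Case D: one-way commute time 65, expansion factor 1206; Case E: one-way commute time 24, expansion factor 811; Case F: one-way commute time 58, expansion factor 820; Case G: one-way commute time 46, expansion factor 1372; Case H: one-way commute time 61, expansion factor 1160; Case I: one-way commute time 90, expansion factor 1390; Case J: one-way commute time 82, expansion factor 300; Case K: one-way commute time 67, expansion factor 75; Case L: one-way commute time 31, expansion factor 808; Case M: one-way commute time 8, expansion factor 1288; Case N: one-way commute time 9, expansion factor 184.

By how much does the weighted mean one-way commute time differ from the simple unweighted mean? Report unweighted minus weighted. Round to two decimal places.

Unweighted sum = 644
Unweighted mean = 644 / 14 = 46
Weighted sum = 550016
Sum of weights = 11347
Weighted mean = 550016 / 11347 = 48.472372
Difference (unweighted minus weighted) = -2.4723716

-2.47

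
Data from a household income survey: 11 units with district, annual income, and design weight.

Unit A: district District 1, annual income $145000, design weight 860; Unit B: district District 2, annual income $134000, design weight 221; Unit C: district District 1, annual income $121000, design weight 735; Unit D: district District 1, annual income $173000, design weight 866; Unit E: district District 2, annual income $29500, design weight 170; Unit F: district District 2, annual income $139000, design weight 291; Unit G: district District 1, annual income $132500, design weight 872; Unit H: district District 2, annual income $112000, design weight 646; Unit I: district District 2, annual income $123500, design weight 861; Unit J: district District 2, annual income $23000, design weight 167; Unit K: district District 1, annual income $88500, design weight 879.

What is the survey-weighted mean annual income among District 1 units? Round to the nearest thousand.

132000

District 1 rows: A, C, D, G, K
Weighted sum = 145000×860 + 121000×735 + 173000×866 + 132500×872 + 88500×879
  = 556784500
Sum of weights = 860 + 735 + 866 + 872 + 879 = 4212
Weighted mean = 556784500 / 4212 = 132190.05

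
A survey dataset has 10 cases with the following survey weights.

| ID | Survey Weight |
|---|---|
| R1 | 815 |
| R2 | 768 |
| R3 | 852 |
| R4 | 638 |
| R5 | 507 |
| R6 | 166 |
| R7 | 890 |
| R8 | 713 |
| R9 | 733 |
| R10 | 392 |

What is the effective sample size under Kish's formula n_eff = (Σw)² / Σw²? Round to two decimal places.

Σ wᵢ = 815 + 768 + 852 + 638 + 507 + 166 + 890 + 713 + 733 + 392 = 6474
Σ wᵢ² = 664225 + 589824 + 725904 + 407044 + 257049 + 27556 + 792100 + 508369 + 537289 + 153664 = 4663024
n_eff = 6474² / 4663024 = 41912676 / 4663024 = 8.9883037

8.99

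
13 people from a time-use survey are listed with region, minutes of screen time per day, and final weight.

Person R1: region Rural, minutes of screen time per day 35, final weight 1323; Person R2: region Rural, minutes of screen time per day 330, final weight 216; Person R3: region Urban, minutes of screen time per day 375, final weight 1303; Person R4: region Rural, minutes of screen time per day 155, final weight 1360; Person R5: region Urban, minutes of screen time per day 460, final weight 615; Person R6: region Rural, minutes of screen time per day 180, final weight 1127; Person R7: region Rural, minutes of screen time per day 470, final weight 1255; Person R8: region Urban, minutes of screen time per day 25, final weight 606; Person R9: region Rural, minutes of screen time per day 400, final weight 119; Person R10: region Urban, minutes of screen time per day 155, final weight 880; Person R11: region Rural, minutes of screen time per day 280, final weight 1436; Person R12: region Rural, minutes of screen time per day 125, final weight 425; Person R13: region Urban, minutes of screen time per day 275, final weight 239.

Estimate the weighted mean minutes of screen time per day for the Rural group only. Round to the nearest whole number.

224

Rural rows: R1, R2, R4, R6, R7, R9, R11, R12
Weighted sum = 35×1323 + 330×216 + 155×1360 + 180×1127 + 470×1255 + 400×119 + 280×1436 + 125×425
  = 1623900
Sum of weights = 1323 + 216 + 1360 + 1127 + 1255 + 119 + 1436 + 425 = 7261
Weighted mean = 1623900 / 7261 = 223.64688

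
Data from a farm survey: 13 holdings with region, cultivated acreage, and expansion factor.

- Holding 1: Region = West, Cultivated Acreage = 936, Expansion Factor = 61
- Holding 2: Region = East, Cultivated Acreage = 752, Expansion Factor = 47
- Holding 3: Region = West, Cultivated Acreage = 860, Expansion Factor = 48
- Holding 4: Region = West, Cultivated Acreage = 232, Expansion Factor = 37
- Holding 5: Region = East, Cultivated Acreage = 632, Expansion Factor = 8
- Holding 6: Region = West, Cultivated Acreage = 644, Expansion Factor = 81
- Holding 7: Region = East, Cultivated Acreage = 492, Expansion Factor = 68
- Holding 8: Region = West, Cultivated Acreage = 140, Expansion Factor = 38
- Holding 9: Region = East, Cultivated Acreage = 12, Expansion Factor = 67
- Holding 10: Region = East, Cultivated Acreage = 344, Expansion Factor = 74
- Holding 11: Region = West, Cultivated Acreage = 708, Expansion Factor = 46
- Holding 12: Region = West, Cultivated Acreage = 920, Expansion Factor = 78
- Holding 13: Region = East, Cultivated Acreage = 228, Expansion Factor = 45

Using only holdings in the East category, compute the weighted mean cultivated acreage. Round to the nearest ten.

360

East rows: 2, 5, 7, 9, 10, 13
Weighted sum = 110376
Sum of weights = 47 + 8 + 68 + 67 + 74 + 45 = 309
Weighted mean = 110376 / 309 = 357.20388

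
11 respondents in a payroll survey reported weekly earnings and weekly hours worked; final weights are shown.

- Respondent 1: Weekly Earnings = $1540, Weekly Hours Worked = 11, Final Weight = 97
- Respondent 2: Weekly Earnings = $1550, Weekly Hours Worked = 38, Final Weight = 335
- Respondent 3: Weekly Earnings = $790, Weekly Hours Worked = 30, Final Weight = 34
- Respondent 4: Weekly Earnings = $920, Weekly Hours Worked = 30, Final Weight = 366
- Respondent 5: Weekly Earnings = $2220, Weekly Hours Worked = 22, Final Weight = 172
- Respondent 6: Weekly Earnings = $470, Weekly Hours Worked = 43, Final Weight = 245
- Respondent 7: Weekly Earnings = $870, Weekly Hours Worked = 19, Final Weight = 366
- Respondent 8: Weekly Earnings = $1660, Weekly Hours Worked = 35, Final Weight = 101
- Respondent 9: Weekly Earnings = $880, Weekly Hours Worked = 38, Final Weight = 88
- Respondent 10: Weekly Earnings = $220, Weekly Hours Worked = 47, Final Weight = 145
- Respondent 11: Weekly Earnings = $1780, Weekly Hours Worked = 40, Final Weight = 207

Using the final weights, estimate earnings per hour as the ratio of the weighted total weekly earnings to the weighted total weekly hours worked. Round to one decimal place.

36.1

Σ wᵢ·y = 1540×97 + 1550×335 + 790×34 + 920×366 + 2220×172 + 470×245 + 870×366 + 1660×101 + 880×88 + 220×145 + 1780×207
  = 149380 + 519250 + 26860 + 336720 + 381840 + 115150 + 318420 + 167660 + 77440 + 31900 + 368460 = 2493080
Σ wᵢ·x = 11×97 + 38×335 + 30×34 + 30×366 + 22×172 + 43×245 + 19×366 + 35×101 + 38×88 + 47×145 + 40×207
  = 1067 + 12730 + 1020 + 10980 + 3784 + 10535 + 6954 + 3535 + 3344 + 6815 + 8280 = 69044
Ratio = 2493080 / 69044 = 36.108568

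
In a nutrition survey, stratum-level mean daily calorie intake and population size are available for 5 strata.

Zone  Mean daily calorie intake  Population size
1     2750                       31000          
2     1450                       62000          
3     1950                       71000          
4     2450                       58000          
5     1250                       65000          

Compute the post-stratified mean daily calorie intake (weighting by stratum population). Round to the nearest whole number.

1871

Σ Nₕ·x̄ₕ = 536950000
Σ Nₕ = 31000 + 62000 + 71000 + 58000 + 65000 = 287000
Overall mean = 536950000 / 287000 = 1870.9059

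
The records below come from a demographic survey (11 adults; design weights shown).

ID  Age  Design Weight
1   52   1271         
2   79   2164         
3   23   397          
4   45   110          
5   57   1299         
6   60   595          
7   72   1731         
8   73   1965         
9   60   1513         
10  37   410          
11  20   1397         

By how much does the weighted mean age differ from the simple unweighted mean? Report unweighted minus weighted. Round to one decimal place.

Unweighted sum = 578
Unweighted mean = 578 / 11 = 52.545455
Weighted sum = 52×1271 + 79×2164 + 23×397 + 45×110 + 57×1299 + 60×595 + 72×1731 + 73×1965 + 60×1513 + 37×410 + 20×1397
  = 66092 + 170956 + 9131 + 4950 + 74043 + 35700 + 124632 + 143445 + 90780 + 15170 + 27940 = 762839
Sum of weights = 1271 + 2164 + 397 + 110 + 1299 + 595 + 1731 + 1965 + 1513 + 410 + 1397 = 12852
Weighted mean = 762839 / 12852 = 59.355664
Difference (unweighted minus weighted) = -6.8102099

-6.8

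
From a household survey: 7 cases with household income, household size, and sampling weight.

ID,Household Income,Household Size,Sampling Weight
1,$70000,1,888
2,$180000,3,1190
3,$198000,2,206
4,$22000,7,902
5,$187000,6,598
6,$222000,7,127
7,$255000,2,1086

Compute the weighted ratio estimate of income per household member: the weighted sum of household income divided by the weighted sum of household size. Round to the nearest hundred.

Σ wᵢ·y = 70000×888 + 180000×1190 + 198000×206 + 22000×902 + 187000×598 + 222000×127 + 255000×1086
  = 753942000
Σ wᵢ·x = 1×888 + 3×1190 + 2×206 + 7×902 + 6×598 + 7×127 + 2×1086
  = 888 + 3570 + 412 + 6314 + 3588 + 889 + 2172 = 17833
Ratio = 753942000 / 17833 = 42277.912

42300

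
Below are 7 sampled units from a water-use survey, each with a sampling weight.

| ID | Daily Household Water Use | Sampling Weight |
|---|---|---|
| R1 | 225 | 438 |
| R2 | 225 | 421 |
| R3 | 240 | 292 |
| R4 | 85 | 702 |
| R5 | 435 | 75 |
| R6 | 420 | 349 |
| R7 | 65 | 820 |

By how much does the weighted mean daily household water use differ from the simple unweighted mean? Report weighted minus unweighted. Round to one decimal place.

Unweighted sum = 225 + 225 + 240 + 85 + 435 + 420 + 65 = 1695
Unweighted mean = 1695 / 7 = 242.14286
Weighted sum = 225×438 + 225×421 + 240×292 + 85×702 + 435×75 + 420×349 + 65×820
  = 555530
Sum of weights = 438 + 421 + 292 + 702 + 75 + 349 + 820 = 3097
Weighted mean = 555530 / 3097 = 179.37682
Difference (weighted minus unweighted) = -62.766041

-62.8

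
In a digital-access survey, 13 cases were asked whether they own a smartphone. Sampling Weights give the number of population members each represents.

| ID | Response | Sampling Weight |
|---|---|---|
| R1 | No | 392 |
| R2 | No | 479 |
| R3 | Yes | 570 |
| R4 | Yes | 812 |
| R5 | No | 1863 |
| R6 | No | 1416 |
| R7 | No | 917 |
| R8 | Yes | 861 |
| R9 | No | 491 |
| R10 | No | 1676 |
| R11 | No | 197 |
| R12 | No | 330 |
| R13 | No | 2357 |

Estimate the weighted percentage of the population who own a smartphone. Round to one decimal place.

18.1

Sum of weights for 'Yes' = 570 + 812 + 861 = 2243
Total weight = 12361
Weighted proportion = 2243 / 12361 = 0.18145781 → 18.145781%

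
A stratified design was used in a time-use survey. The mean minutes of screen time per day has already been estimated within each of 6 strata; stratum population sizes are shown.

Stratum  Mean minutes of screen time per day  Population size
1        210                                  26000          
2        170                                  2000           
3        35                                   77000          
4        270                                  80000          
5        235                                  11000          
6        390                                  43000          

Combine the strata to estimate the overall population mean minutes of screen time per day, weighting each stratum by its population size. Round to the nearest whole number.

207

Σ Nₕ·x̄ₕ = 210×26000 + 170×2000 + 35×77000 + 270×80000 + 235×11000 + 390×43000
  = 5460000 + 340000 + 2695000 + 21600000 + 2585000 + 16770000 = 49450000
Σ Nₕ = 26000 + 2000 + 77000 + 80000 + 11000 + 43000 = 239000
Overall mean = 49450000 / 239000 = 206.90377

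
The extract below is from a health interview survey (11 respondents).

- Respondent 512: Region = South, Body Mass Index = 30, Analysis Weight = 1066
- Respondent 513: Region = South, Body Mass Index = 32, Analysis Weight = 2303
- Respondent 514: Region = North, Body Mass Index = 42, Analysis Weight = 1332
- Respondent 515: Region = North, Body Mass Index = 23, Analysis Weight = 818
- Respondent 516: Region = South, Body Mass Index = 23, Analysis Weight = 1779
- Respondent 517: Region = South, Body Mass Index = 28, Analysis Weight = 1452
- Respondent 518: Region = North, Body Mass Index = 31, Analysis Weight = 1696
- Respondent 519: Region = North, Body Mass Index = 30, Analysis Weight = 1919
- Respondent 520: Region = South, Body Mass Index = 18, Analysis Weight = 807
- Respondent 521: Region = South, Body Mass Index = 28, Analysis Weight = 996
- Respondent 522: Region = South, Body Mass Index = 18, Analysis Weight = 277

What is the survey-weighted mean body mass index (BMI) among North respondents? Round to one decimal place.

North rows: 514, 515, 518, 519
Weighted sum = 42×1332 + 23×818 + 31×1696 + 30×1919
  = 55944 + 18814 + 52576 + 57570 = 184904
Sum of weights = 1332 + 818 + 1696 + 1919 = 5765
Weighted mean = 184904 / 5765 = 32.073547

32.1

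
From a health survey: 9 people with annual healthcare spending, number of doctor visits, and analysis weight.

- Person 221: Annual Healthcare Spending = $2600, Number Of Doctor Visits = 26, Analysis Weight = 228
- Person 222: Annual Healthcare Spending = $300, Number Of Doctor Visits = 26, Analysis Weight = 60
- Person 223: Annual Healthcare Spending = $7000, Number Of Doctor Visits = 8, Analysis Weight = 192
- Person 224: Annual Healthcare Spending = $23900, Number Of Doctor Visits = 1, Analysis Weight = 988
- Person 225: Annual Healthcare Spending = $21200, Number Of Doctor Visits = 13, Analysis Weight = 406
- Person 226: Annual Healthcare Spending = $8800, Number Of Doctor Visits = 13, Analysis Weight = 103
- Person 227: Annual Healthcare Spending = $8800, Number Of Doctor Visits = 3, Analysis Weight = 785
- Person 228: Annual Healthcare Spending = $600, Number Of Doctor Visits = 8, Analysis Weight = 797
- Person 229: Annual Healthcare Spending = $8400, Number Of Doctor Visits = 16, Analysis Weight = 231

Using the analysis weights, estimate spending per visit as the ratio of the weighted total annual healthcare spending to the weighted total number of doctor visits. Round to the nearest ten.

1530

Σ wᵢ·y = 2600×228 + 300×60 + 7000×192 + 23900×988 + 21200×406 + 8800×103 + 8800×785 + 600×797 + 8400×231
  = 592800 + 18000 + 1344000 + 23613200 + 8607200 + 906400 + 6908000 + 478200 + 1940400 = 44408200
Σ wᵢ·x = 26×228 + 26×60 + 8×192 + 1×988 + 13×406 + 13×103 + 3×785 + 8×797 + 16×231
  = 29056
Ratio = 44408200 / 29056 = 1528.3659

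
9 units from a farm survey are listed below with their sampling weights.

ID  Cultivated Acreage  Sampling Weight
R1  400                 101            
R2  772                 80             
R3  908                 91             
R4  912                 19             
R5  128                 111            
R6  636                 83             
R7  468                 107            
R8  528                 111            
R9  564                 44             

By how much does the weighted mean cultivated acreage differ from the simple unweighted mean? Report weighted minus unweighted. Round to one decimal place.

-51.7

Unweighted sum = 400 + 772 + 908 + 912 + 128 + 636 + 468 + 528 + 564 = 5316
Unweighted mean = 5316 / 9 = 590.66667
Weighted sum = 400×101 + 772×80 + 908×91 + 912×19 + 128×111 + 636×83 + 468×107 + 528×111 + 564×44
  = 40400 + 61760 + 82628 + 17328 + 14208 + 52788 + 50076 + 58608 + 24816 = 402612
Sum of weights = 101 + 80 + 91 + 19 + 111 + 83 + 107 + 111 + 44 = 747
Weighted mean = 402612 / 747 = 538.97189
Difference (weighted minus unweighted) = -51.694779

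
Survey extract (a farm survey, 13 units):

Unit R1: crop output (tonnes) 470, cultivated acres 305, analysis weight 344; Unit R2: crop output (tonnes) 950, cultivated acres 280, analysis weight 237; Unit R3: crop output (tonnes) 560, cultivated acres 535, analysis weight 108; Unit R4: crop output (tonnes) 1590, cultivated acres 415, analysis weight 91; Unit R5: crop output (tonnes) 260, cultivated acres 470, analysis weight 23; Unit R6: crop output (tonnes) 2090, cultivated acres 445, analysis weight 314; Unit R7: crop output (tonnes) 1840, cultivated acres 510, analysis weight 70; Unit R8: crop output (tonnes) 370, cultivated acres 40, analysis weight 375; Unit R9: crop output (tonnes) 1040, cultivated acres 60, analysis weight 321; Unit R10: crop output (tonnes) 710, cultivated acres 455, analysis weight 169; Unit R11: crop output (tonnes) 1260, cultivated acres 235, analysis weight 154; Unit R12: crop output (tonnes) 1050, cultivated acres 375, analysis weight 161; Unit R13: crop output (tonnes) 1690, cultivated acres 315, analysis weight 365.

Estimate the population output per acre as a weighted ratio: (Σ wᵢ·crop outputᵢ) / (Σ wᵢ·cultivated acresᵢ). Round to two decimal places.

3.81

Σ wᵢ·y = 2955560
Σ wᵢ·x = 775760
Ratio = 2955560 / 775760 = 3.8098897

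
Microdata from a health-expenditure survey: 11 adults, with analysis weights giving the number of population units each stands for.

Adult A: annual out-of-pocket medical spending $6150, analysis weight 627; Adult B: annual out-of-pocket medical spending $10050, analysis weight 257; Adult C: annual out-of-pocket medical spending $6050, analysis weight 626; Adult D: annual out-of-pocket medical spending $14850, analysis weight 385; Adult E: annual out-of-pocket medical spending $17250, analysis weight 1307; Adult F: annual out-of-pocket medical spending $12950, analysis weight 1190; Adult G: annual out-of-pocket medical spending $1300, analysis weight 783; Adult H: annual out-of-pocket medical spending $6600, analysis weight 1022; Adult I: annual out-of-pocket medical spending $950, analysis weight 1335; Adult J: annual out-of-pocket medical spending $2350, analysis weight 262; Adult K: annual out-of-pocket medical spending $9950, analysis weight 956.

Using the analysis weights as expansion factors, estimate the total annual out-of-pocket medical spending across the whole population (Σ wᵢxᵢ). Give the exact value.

Weighted total = 6150×627 + 10050×257 + 6050×626 + 14850×385 + 17250×1307 + 12950×1190 + 1300×783 + 6600×1022 + 950×1335 + 2350×262 + 9950×956
  = 3856050 + 2582850 + 3787300 + 5717250 + 22545750 + 15410500 + 1017900 + 6745200 + 1268250 + 615700 + 9512200 = 73058950

73058950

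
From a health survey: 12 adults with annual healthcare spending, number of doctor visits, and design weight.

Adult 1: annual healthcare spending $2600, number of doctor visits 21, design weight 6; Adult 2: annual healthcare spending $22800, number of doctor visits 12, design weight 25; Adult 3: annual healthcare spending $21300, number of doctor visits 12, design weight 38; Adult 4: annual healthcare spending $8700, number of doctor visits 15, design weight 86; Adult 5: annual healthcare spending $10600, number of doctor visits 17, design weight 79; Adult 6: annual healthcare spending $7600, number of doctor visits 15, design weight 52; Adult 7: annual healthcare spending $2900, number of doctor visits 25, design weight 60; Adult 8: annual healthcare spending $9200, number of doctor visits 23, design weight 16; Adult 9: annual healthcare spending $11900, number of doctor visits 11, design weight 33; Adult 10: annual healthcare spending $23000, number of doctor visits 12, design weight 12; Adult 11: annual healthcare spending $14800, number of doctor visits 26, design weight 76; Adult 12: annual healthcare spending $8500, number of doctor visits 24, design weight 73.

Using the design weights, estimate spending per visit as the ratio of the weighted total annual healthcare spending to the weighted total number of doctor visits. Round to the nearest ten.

Σ wᵢ·y = 2600×6 + 22800×25 + 21300×38 + 8700×86 + 10600×79 + 7600×52 + 2900×60 + 9200×16 + 11900×33 + 23000×12 + 14800×76 + 8500×73
  = 15600 + 570000 + 809400 + 748200 + 837400 + 395200 + 174000 + 147200 + 392700 + 276000 + 1124800 + 620500 = 6111000
Σ wᵢ·x = 21×6 + 12×25 + 12×38 + 15×86 + 17×79 + 15×52 + 25×60 + 23×16 + 11×33 + 12×12 + 26×76 + 24×73
  = 10398
Ratio = 6111000 / 10398 = 587.70917

590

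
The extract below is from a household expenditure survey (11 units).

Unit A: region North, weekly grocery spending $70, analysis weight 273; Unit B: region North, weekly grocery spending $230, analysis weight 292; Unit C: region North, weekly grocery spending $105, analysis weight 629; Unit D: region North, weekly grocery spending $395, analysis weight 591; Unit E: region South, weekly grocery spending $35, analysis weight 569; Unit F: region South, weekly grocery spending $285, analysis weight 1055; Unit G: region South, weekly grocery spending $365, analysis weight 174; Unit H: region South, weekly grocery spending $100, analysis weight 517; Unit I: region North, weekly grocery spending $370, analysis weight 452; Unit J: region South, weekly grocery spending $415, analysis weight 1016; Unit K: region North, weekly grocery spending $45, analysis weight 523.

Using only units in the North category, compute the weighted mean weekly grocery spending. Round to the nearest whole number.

209

North rows: A, B, C, D, I, K
Weighted sum = 70×273 + 230×292 + 105×629 + 395×591 + 370×452 + 45×523
  = 19110 + 67160 + 66045 + 233445 + 167240 + 23535 = 576535
Sum of weights = 273 + 292 + 629 + 591 + 452 + 523 = 2760
Weighted mean = 576535 / 2760 = 208.88949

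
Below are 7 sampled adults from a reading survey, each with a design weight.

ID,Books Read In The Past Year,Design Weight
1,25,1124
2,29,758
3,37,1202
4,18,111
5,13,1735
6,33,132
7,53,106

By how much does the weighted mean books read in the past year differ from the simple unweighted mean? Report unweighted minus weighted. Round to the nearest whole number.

5

Unweighted sum = 25 + 29 + 37 + 18 + 13 + 33 + 53 = 208
Unweighted mean = 208 / 7 = 29.714286
Weighted sum = 25×1124 + 29×758 + 37×1202 + 18×111 + 13×1735 + 33×132 + 53×106
  = 28100 + 21982 + 44474 + 1998 + 22555 + 4356 + 5618 = 129083
Sum of weights = 5168
Weighted mean = 129083 / 5168 = 24.977361
Difference (unweighted minus weighted) = 4.736925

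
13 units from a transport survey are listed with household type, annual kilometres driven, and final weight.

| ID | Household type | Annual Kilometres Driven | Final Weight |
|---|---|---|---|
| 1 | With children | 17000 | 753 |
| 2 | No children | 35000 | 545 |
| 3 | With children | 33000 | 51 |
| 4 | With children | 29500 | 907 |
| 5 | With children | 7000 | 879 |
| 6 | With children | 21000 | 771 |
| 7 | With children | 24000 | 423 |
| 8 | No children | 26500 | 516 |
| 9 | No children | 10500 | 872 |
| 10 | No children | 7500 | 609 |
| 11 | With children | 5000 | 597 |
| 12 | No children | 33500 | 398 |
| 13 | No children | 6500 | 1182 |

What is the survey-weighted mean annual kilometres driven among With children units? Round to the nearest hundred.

17500

With children rows: 1, 3, 4, 5, 6, 7, 11
Weighted sum = 17000×753 + 33000×51 + 29500×907 + 7000×879 + 21000×771 + 24000×423 + 5000×597
  = 12801000 + 1683000 + 26756500 + 6153000 + 16191000 + 10152000 + 2985000 = 76721500
Sum of weights = 753 + 51 + 907 + 879 + 771 + 423 + 597 = 4381
Weighted mean = 76721500 / 4381 = 17512.326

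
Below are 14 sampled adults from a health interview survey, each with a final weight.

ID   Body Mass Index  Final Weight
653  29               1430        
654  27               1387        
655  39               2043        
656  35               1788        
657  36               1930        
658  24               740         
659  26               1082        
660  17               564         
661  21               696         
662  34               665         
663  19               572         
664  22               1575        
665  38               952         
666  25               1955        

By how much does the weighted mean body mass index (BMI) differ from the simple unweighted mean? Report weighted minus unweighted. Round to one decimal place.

Unweighted sum = 392
Unweighted mean = 392 / 14 = 28
Weighted sum = 513931
Sum of weights = 17379
Weighted mean = 513931 / 17379 = 29.571955
Difference (weighted minus unweighted) = 1.5719547

1.6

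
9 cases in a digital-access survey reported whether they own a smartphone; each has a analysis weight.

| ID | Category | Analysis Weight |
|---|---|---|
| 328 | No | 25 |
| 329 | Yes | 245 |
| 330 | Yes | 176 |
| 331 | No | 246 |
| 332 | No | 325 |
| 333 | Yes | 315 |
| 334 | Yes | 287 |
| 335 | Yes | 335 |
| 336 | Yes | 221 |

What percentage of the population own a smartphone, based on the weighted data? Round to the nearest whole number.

73

Sum of weights for 'Yes' = 245 + 176 + 315 + 287 + 335 + 221 = 1579
Total weight = 25 + 245 + 176 + 246 + 325 + 315 + 287 + 335 + 221 = 2175
Weighted proportion = 1579 / 2175 = 0.72597701 → 72.597701%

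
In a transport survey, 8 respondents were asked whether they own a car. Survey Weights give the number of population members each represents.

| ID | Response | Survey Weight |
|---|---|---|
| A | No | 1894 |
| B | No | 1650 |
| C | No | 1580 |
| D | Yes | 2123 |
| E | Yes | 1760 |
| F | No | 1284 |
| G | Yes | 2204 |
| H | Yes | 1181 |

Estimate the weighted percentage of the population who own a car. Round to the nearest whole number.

53

Sum of weights for 'Yes' = 2123 + 1760 + 2204 + 1181 = 7268
Total weight = 1894 + 1650 + 1580 + 2123 + 1760 + 1284 + 2204 + 1181 = 13676
Weighted proportion = 7268 / 13676 = 0.53144194 → 53.144194%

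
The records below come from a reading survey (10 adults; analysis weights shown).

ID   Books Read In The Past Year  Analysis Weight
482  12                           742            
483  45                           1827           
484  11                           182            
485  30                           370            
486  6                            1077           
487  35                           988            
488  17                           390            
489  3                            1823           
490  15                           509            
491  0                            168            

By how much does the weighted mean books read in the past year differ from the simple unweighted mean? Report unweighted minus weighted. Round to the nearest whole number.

-3

Unweighted sum = 12 + 45 + 11 + 30 + 6 + 35 + 17 + 3 + 15 + 0 = 174
Unweighted mean = 174 / 10 = 17.4
Weighted sum = 12×742 + 45×1827 + 11×182 + 30×370 + 6×1077 + 35×988 + 17×390 + 3×1823 + 15×509 + 0×168
  = 8904 + 82215 + 2002 + 11100 + 6462 + 34580 + 6630 + 5469 + 7635 + 0 = 164997
Sum of weights = 742 + 1827 + 182 + 370 + 1077 + 988 + 390 + 1823 + 509 + 168 = 8076
Weighted mean = 164997 / 8076 = 20.430535
Difference (unweighted minus weighted) = -3.0305349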